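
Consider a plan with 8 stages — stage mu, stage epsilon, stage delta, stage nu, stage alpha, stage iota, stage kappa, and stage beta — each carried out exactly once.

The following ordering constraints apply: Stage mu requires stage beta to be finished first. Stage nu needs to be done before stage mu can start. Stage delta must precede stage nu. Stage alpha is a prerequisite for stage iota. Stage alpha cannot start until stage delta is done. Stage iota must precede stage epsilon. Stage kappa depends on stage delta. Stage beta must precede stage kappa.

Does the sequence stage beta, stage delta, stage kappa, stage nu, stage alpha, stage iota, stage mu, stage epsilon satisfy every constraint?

Checking each listed constraint against this order: for instance, stage beta is in position 1 and stage mu in position 7, so that constraint holds — and the remaining constraints check out the same way.

Yes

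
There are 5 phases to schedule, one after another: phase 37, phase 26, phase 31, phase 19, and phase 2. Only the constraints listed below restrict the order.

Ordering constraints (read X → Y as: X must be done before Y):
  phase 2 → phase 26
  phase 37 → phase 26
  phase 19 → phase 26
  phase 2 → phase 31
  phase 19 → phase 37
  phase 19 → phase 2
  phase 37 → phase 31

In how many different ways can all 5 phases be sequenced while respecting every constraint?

4

Only phase 19 has no prerequisites, so it must go first.
Enumerating by repeatedly choosing an available phase (one whose prerequisites are all placed) gives 4 distinct complete orderings.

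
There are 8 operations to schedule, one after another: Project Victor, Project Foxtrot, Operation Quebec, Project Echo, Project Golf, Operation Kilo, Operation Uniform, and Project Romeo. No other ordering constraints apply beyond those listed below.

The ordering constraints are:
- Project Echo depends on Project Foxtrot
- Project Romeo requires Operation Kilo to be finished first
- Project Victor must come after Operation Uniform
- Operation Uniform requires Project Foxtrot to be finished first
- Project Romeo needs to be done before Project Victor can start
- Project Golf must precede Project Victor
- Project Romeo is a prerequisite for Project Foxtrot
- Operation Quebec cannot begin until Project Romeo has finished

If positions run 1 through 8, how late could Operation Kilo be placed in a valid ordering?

Every operation that must follow Operation Kilo has to come after it. Tracing all chains starting from Operation Kilo, those operations are: Project Victor, Project Foxtrot, Operation Quebec, Project Echo, Operation Uniform, Project Romeo — 6 in total.
With 6 mandatory successors out of 8 operations total, the latest slot for Operation Kilo is 8−6 = 2, and it's reachable by doing all non-successors before Operation Kilo.

2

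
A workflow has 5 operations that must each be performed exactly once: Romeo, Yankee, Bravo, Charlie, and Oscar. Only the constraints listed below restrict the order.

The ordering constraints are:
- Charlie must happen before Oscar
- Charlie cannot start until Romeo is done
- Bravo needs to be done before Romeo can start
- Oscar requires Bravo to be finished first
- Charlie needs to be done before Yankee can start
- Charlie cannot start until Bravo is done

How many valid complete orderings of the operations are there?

2

Only Bravo has no prerequisites, so it must go first.
Counting all ways to extend the partial order to a total order gives 2.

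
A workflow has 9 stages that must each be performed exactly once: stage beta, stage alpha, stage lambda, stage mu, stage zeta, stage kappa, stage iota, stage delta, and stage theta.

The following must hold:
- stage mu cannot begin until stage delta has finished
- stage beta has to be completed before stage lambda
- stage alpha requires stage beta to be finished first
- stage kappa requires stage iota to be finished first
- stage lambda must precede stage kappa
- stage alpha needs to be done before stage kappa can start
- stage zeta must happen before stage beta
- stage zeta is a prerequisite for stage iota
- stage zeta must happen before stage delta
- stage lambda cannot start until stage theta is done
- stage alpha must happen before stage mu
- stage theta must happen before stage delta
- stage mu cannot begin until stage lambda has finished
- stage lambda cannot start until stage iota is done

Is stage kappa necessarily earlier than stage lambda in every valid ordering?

No

In fact the dependencies run the other way: stage lambda → stage kappa.
So stage kappa never precedes stage lambda.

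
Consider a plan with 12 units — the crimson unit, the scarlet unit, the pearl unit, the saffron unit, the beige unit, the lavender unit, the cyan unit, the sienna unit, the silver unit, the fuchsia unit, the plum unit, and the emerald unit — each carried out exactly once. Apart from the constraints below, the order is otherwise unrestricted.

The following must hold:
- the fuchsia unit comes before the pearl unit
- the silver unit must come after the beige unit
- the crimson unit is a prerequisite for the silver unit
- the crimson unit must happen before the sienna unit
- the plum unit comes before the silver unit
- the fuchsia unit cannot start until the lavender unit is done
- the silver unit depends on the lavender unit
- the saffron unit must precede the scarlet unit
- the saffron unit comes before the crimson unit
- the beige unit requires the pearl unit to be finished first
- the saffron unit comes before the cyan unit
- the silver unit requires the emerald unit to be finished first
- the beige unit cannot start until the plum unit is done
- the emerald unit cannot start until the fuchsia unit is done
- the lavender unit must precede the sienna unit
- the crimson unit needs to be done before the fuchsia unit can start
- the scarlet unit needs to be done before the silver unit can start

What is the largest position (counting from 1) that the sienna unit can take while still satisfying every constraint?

12

Nothing depends on the sienna unit, so it can be the final unit, position 12.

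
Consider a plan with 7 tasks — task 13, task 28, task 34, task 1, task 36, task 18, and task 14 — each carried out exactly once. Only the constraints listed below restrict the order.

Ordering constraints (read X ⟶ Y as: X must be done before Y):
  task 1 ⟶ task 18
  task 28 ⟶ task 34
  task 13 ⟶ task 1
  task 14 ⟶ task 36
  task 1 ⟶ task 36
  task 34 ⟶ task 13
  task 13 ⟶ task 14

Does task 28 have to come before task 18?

Yes

Chaining the stated constraints: task 28 → task 34 → task 13 → task 1 → task 18.
So task 28 must precede task 18 in any valid ordering.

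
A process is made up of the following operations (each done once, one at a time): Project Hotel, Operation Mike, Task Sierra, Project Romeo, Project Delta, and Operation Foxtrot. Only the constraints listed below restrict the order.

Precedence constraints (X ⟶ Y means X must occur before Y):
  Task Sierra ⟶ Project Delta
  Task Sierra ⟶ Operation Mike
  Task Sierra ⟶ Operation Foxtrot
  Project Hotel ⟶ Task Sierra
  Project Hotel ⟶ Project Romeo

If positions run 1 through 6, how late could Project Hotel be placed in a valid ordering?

The operations that are forced after Project Hotel, directly or by a chain of constraints, are Operation Mike, Task Sierra, Project Romeo, Project Delta, Operation Foxtrot. That's 5 operations.
So at least 5 operations follow Project Hotel, putting Project Hotel no later than position 1. That position is achievable by scheduling everything else first.

1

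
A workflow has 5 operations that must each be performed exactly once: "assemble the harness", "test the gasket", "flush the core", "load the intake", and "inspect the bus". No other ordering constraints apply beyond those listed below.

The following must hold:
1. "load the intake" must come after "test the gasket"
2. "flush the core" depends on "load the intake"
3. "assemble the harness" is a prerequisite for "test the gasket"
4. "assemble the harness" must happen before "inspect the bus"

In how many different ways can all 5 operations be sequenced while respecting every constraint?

4

"assemble the harness" is the only operation with nothing required before it, so every ordering starts there.
Counting all ways to extend the partial order to a total order gives 4.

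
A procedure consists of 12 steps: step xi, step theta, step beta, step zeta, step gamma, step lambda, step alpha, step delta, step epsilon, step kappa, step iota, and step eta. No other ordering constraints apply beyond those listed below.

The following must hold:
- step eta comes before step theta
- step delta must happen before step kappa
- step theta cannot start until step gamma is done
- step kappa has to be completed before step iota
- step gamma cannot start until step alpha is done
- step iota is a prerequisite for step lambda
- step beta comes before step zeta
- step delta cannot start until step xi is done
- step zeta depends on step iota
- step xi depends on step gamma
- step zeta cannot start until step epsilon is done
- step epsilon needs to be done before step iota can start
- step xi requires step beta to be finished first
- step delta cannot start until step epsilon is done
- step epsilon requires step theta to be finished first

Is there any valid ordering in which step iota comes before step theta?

No

The constraints give a chain step theta → step epsilon → step iota, which forces step theta before step iota.
So no valid ordering can have step iota before step theta.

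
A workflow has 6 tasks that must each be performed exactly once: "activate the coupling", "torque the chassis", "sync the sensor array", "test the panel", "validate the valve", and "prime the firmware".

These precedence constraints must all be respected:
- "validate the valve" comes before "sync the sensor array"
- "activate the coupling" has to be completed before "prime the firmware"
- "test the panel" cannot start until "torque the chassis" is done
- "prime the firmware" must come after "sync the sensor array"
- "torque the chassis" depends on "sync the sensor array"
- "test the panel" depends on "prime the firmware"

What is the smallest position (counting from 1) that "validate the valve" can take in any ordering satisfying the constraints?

1

No constraint forces any other task before "validate the valve", so it can be placed first.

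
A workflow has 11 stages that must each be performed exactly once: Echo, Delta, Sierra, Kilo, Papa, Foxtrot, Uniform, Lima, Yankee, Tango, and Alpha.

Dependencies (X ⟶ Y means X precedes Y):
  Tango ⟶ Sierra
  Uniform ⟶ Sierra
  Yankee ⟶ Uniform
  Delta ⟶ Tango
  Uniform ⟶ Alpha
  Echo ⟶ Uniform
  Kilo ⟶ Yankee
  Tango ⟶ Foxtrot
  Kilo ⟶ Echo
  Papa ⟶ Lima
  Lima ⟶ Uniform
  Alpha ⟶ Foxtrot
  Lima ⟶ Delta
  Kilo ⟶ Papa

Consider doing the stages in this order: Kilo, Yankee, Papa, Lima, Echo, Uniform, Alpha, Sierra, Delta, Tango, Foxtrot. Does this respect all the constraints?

No

Here Tango comes after Sierra.
But one of the constraints requires Tango before Sierra, so this ordering violates it.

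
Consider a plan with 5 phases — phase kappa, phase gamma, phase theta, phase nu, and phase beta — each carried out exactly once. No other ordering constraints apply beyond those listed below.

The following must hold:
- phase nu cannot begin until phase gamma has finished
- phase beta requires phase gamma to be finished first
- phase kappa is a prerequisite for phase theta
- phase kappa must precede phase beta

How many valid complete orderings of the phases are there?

16

2 phases have no prerequisites (phase kappa, phase gamma), so any of them could come first.
Systematically extending each partial ordering one phase at a time and counting, there are 16 complete orderings.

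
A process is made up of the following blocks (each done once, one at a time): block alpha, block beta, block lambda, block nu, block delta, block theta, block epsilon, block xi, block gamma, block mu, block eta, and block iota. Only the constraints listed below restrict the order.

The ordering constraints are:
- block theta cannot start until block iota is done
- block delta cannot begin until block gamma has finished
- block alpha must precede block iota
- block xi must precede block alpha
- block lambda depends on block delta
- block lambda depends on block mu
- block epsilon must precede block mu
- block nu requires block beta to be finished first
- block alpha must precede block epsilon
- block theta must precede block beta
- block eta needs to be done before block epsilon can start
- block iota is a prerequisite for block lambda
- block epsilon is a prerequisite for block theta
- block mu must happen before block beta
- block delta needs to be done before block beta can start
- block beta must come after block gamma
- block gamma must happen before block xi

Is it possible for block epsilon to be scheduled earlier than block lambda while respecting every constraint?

Yes

Every valid ordering already has block epsilon before block lambda (the constraints require it), so in particular at least one does.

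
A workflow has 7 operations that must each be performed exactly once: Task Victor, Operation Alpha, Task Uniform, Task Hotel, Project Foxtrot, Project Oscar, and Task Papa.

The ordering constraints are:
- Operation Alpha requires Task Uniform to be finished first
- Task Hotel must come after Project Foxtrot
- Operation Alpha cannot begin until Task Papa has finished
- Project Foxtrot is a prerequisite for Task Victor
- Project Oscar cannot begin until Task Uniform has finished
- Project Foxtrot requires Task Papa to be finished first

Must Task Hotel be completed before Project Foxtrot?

In fact the dependencies run the other way: Project Foxtrot → Task Hotel.
So Task Hotel does not have to come before Project Foxtrot — it cannot.

No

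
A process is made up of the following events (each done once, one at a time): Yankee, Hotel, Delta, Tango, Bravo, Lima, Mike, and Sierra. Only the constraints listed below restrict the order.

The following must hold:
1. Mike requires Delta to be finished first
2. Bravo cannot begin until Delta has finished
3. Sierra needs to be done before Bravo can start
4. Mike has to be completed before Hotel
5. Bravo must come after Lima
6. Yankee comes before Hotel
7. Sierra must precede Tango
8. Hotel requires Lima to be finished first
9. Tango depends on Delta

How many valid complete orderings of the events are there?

The events with no prerequisites are Yankee, Delta, Lima, Sierra; any of them can be placed first.
Systematically extending each partial ordering one event at a time and counting, there are 801 complete orderings.

801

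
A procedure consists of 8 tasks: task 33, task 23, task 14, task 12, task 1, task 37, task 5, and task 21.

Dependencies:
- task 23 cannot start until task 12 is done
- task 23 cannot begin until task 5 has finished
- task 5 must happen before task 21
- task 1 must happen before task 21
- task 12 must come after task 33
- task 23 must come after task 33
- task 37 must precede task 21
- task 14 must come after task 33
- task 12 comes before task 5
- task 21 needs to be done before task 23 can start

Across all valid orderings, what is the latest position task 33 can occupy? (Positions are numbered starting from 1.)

3

Every task that must follow task 33 has to come after it. Tracing all chains starting from task 33, those tasks are: task 23, task 14, task 12, task 5, task 21 — 5 in total.
So at least 5 tasks follow task 33, putting task 33 no later than position 3. That position is achievable by scheduling everything else first.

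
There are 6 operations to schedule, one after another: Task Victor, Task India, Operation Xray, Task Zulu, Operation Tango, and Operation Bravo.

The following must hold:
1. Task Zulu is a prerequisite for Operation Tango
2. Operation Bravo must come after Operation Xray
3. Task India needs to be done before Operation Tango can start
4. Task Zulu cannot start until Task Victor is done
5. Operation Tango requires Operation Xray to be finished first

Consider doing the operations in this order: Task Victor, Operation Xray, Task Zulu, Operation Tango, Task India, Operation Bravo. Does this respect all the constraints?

No

Here Task India comes after Operation Tango.
That contradicts the constraint that Task India must precede Operation Tango.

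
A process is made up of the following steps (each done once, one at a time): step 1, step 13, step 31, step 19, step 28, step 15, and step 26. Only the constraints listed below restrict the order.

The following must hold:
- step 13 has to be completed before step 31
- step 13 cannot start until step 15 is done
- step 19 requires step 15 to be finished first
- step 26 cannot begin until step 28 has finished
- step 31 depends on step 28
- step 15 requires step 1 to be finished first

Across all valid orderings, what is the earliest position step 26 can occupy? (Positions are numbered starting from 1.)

2

The only step forced before step 26 (directly or transitively) is step 28.
So at minimum 1 step comes before step 26, putting step 26 no earlier than position 2. That position is achievable by scheduling exactly that predecessor first.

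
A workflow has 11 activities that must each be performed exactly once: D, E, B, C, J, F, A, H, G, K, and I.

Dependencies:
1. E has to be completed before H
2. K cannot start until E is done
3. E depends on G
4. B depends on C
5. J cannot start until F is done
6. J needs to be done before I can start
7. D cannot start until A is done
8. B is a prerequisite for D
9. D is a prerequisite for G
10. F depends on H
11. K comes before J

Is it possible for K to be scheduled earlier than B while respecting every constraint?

No

There is a dependency chain B → D → G → E → K, so K always comes after B.
So no valid ordering can have K before B.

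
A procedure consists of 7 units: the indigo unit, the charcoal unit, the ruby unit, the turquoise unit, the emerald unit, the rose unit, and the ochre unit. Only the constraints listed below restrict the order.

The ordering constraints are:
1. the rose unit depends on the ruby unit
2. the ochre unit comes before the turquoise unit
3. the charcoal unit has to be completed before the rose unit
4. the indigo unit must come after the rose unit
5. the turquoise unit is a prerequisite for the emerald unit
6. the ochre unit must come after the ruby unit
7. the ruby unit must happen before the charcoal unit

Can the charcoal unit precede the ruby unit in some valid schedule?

There is a dependency chain the ruby unit → the charcoal unit, so the charcoal unit always comes after the ruby unit.
So no valid ordering can have the charcoal unit before the ruby unit.

No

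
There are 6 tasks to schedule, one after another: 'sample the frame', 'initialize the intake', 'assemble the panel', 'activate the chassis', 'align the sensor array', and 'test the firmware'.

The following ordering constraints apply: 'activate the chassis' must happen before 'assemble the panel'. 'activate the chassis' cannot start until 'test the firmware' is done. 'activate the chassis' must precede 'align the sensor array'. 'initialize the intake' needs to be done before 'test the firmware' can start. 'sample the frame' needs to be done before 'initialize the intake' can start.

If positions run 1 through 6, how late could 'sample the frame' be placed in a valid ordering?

1

Every task that must follow 'sample the frame' has to come after it. Tracing all chains starting from 'sample the frame', those tasks are: 'initialize the intake', 'assemble the panel', 'activate the chassis', 'align the sensor array', 'test the firmware' — 5 in total.
With 5 mandatory successors out of 6 tasks total, the latest slot for 'sample the frame' is 6−5 = 1, and it's reachable by doing all non-successors before 'sample the frame'.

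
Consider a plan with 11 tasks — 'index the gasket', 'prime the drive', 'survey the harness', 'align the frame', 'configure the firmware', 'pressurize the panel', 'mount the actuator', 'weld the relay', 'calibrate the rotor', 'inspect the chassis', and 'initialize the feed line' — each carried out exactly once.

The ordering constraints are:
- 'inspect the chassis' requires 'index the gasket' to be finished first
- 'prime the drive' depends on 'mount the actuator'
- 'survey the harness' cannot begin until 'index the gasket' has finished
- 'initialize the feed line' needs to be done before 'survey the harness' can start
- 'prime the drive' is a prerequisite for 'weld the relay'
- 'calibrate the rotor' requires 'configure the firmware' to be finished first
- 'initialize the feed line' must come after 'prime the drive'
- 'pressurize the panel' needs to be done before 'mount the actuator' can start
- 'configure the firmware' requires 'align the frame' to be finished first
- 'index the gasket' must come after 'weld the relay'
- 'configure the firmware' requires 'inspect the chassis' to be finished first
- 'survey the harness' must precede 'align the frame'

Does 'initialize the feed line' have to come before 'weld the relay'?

Nothing in the constraints links 'initialize the feed line' and 'weld the relay'; they are unordered relative to each other.
So 'initialize the feed line' can come before 'weld the relay' or after — it is not forced.

No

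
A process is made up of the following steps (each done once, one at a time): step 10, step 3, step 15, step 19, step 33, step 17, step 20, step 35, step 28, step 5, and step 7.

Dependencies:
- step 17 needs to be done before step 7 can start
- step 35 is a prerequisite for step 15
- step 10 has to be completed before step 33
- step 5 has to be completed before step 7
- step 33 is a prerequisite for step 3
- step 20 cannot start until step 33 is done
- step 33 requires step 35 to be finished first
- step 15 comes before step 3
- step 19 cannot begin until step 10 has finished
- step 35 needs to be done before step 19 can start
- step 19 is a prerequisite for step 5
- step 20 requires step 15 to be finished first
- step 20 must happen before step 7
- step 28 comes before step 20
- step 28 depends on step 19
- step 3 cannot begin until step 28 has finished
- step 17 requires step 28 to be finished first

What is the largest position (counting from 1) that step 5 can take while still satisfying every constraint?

The only step forced after step 5 (directly or by a chain) is step 7.
With 1 mandatory successor out of 11 steps total, the latest slot for step 5 is 11−1 = 10, and it's reachable by doing all non-successors before step 5.

10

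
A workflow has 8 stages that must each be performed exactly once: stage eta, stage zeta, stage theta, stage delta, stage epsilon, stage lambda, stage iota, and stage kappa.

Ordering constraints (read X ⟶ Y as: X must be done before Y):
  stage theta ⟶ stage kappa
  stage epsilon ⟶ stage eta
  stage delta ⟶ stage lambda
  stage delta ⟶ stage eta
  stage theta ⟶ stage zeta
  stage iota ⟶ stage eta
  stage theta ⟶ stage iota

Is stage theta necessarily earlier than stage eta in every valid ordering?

Yes

Tracing the constraints gives a chain: stage theta → stage iota → stage eta.
Hence stage theta necessarily comes before stage eta.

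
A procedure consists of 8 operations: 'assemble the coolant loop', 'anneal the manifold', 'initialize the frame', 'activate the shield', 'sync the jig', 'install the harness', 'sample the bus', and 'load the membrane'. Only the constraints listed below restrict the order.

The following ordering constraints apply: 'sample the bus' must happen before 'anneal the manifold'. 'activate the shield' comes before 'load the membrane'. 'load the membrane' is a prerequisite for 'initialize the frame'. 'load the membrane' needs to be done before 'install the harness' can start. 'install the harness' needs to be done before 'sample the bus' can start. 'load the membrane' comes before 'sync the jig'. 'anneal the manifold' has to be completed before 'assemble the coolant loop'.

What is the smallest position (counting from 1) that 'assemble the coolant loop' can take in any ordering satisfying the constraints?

Working backwards through the constraints from 'assemble the coolant loop', its full set of required predecessors is 'anneal the manifold', 'activate the shield', 'install the harness', 'sample the bus', 'load the membrane' — 5 of them.
So at minimum 5 operations come before 'assemble the coolant loop', putting 'assemble the coolant loop' no earlier than position 6. That position is achievable by scheduling exactly those predecessors first.

6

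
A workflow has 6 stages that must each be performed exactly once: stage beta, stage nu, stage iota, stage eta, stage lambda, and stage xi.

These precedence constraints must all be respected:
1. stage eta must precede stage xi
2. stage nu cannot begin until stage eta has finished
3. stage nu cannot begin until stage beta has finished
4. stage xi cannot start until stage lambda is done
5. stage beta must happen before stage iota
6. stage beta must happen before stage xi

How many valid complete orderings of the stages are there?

57

3 stages have no prerequisites (stage beta, stage eta, stage lambda), so any of them could come first.
Counting all ways to extend the partial order to a total order gives 57.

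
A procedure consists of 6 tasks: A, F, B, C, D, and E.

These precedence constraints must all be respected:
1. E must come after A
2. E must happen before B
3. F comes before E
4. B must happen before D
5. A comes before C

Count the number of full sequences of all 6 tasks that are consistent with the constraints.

9

2 tasks have no prerequisites (A, F), so any of them could come first.
Enumerating by repeatedly choosing an available task (one whose prerequisites are all placed) gives 9 distinct complete orderings.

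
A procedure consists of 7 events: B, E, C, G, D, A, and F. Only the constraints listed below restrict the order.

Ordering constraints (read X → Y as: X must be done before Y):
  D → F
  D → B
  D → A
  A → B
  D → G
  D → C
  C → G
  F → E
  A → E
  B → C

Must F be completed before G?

F and G are not related by any chain of constraints.
So F can come before G or after — it is not forced.

No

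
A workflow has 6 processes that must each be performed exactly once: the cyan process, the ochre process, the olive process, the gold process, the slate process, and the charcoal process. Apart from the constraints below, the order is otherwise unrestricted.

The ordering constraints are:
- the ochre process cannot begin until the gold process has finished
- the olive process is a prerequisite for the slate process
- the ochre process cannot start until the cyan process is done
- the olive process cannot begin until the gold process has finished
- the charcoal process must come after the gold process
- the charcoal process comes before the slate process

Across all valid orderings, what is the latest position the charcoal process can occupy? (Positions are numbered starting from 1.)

5

The only process forced after the charcoal process (directly or by a chain) is the slate process.
So at least 1 process follows the charcoal process, putting the charcoal process no later than position 5. That position is achievable by scheduling everything else first.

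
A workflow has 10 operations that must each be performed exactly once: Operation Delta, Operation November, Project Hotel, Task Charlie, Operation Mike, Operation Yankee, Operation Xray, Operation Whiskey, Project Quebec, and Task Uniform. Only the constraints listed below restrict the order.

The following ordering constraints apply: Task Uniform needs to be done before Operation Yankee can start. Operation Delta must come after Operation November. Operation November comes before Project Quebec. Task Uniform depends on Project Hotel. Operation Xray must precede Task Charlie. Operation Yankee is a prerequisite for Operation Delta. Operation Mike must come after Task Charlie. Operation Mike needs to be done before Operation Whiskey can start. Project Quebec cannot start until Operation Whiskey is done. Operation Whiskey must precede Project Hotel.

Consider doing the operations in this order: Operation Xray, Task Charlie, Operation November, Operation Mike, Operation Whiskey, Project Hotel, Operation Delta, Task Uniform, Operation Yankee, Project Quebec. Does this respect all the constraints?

No

In the proposed order, Operation Delta appears before Operation Yankee.
Since Operation Yankee is required before Operation Delta, the ordering is invalid.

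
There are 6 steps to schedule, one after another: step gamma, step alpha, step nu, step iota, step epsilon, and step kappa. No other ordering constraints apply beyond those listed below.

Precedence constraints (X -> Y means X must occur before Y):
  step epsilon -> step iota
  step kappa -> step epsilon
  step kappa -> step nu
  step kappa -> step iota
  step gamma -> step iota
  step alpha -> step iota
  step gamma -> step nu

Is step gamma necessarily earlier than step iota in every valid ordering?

Following the dependencies: step gamma → step iota.
So step gamma must precede step iota in any valid ordering.

Yes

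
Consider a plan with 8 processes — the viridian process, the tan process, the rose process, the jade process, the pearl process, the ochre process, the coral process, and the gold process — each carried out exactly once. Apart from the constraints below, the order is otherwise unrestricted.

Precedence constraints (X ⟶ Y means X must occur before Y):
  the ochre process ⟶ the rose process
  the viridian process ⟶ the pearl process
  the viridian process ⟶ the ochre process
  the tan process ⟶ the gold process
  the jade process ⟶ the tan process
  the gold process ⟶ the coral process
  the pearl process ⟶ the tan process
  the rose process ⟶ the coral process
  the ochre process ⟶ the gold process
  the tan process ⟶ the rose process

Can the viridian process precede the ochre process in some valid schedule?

Yes

Every valid ordering already has the viridian process before the ochre process (the constraints require it), so in particular at least one does.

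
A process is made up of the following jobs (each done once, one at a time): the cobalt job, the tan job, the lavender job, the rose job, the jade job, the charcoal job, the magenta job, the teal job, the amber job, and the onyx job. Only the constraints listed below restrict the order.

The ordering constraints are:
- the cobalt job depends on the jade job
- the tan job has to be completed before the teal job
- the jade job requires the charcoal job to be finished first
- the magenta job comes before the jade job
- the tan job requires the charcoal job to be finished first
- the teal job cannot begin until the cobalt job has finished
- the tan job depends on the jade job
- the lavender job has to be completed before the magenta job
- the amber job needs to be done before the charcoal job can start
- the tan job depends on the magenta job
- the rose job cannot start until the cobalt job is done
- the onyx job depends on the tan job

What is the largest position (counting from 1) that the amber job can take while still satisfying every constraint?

3

Following every chain forward from the amber job, the jobs that must come later are the cobalt job, the tan job, the rose job, the jade job, the charcoal job, the teal job, the onyx job — 7 of them.
So at least 7 jobs follow the amber job, putting the amber job no later than position 3. That position is achievable by scheduling everything else first.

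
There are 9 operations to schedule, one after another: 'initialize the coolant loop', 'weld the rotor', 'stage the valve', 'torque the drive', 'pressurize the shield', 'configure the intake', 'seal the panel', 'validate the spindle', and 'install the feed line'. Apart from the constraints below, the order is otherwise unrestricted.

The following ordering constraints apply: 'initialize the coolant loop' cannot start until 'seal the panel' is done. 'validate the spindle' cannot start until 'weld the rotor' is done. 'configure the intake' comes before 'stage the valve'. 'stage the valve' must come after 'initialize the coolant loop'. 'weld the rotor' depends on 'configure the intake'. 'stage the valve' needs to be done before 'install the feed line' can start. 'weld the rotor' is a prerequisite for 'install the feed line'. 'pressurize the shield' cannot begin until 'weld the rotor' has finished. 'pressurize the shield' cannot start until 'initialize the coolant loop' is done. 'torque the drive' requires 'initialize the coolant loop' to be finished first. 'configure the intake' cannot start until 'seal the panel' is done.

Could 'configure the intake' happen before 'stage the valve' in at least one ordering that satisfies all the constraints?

Yes

Every valid ordering already has 'configure the intake' before 'stage the valve' (the constraints require it), so in particular at least one does.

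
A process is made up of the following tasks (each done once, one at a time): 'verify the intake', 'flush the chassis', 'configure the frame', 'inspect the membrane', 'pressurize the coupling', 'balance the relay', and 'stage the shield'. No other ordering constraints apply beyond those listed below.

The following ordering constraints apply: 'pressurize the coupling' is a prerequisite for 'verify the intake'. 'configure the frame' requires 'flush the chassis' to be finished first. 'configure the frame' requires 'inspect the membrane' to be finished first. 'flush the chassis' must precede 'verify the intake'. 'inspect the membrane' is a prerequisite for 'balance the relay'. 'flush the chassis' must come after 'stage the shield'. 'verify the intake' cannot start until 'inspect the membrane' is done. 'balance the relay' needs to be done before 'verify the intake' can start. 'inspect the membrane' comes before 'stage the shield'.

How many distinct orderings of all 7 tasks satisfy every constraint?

39

The tasks with no prerequisites are 'inspect the membrane', 'pressurize the coupling'; any of them can be placed first.
Enumerating by repeatedly choosing an available task (one whose prerequisites are all placed) gives 39 distinct complete orderings.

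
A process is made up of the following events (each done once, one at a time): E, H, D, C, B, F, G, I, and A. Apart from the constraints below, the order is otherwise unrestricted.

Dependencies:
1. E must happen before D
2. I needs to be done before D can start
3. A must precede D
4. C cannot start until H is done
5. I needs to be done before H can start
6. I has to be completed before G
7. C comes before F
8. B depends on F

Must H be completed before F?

Yes

Following the dependencies: H → C → F.
Hence H necessarily comes before F.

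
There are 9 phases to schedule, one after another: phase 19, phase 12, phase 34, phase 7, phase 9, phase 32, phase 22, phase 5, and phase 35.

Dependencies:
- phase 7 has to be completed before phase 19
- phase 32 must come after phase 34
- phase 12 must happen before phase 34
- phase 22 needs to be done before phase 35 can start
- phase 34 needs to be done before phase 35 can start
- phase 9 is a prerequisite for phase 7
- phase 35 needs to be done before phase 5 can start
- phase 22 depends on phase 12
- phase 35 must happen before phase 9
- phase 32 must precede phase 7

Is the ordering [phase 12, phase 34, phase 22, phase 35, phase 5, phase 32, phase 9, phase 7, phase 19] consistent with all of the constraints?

Yes

Checking each listed constraint against this order: for instance, phase 34 is in position 2 and phase 32 in position 6, so that constraint holds — and the remaining constraints check out the same way.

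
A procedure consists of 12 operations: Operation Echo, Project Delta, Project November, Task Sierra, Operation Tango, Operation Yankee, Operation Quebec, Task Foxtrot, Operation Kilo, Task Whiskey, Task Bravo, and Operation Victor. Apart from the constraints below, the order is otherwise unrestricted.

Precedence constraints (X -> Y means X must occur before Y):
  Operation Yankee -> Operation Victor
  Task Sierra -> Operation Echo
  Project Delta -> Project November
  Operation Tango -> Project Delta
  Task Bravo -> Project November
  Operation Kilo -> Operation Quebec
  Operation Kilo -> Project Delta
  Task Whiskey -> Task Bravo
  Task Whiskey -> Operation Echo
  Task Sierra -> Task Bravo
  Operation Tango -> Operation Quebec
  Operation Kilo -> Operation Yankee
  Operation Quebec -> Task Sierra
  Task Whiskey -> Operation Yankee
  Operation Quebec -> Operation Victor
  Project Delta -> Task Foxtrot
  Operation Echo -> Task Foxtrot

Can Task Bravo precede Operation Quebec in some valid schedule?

There is a dependency chain Operation Quebec → Task Sierra → Task Bravo, so Task Bravo always comes after Operation Quebec.
So no valid ordering can have Task Bravo before Operation Quebec.

No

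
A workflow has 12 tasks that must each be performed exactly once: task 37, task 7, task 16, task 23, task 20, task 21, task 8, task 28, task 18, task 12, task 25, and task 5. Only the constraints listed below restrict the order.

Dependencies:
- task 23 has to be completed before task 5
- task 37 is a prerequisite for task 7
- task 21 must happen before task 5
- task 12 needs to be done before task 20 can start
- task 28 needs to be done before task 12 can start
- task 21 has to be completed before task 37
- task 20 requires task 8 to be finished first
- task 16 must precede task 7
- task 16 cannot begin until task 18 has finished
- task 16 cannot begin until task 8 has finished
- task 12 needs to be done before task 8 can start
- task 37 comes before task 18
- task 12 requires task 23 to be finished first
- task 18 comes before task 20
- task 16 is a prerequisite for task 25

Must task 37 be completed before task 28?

Nothing in the constraints links task 37 and task 28; they are unordered relative to each other.
There exist valid orderings with task 28 before task 37, so task 37 is not required to come first.

No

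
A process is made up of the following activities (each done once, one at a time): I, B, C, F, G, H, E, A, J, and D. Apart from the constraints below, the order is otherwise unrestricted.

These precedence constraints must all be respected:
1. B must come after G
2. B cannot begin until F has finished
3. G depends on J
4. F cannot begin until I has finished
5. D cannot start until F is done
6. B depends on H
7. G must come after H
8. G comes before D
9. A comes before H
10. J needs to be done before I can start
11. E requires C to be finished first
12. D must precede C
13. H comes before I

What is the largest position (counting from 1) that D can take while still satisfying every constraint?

8

Following every chain forward from D, the activities that must come later are C, E — 2 of them.
With 2 mandatory successors out of 10 activities total, the latest slot for D is 10−2 = 8, and it's reachable by doing all non-successors before D.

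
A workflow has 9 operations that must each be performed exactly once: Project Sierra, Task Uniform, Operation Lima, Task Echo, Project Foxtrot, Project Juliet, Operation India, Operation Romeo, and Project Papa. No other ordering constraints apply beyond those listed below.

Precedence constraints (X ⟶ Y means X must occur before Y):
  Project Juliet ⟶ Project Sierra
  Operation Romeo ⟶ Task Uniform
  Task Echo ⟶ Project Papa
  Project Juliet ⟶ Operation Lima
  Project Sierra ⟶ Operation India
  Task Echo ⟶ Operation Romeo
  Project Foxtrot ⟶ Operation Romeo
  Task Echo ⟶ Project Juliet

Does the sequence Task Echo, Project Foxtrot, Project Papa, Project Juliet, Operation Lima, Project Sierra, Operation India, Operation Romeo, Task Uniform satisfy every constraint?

Yes

Every stated constraint is respected: Task Echo sits at position 1, ahead of Operation Romeo at position 8, and each of the other listed pairs likewise has the predecessor earlier in the sequence.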